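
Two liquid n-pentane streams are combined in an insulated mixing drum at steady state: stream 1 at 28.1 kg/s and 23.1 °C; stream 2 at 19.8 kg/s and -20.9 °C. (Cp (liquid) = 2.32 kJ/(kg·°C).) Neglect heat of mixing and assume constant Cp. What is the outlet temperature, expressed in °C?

T_out = 4.91 °C

Energy balance with Q = 0: Σ ṁᵢCp,ᵢ(T_out − Tᵢ) = 0
T_out = Σ ṁᵢCp,ᵢTᵢ / Σ ṁᵢCp,ᵢ
      = 545.87 / 111.13 = 4.9121 °C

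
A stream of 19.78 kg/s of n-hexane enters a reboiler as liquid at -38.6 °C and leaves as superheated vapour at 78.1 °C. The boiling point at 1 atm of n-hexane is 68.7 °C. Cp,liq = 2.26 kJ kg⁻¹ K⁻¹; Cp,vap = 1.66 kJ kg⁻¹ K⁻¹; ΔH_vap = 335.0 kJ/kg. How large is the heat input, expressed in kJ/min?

Q = 704000 kJ/min

liquid -38.6→68.7 °C: 242.5 kJ/kg
vaporisation at 68.7 °C: 335 kJ/kg
vapour 68.7→78.1 °C: 15.604 kJ/kg
Δh = 242.5 + 335 + 15.604 = 593.1 kJ/kg
Q = ṁ·Δh = 19.78 kg/s × 593.1 kJ/kg = 11732 kJ/s
|Q| = 11732 kW = 703890 kJ/min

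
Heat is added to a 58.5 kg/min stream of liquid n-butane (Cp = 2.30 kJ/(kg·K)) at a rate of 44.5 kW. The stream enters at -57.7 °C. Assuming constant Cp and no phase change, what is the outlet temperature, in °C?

Q = 44.5 kW = 2670 kJ/min
ΔT = Q/(ṁ·Cp) = 2670/(58.5×2.30) = 19.844 K
T_out = -57.7 + 19.844 = -37.856 °C

T_out = -37.9 °C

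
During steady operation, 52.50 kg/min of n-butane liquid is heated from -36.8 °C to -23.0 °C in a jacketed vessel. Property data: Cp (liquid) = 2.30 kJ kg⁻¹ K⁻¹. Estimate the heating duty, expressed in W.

Q = 27800 W

Q = ṁ·Cp·ΔT = 52.50 × 2.30 × (-23.0 − -36.8) = 1666.3 kJ/min
Converting: 1666.3 / 60 s = 27.772 kW
Heating duty = 27772 W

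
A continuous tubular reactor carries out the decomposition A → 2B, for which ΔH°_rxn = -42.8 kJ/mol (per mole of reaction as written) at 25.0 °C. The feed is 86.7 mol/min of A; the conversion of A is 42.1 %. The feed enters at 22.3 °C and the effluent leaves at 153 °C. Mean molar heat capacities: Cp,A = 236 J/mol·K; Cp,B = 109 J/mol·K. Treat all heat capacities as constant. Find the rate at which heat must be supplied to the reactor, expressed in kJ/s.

Q_in = 17.1 kJ/s

Extent of reaction ξ = 0.421 × 86.7 = 36.501 mol/min
Reaction term: ξ·ΔH°_rxn = 36.501 × -42.8 = -1562.2 kJ/min
Sensible, feed 22.3→25 °C: 55.245 kJ/min
Outlet flows (mol/min): A 50.199, B 73.001
Sensible, products 25→153 °C: 2534.9 kJ/min
Q = ΔH = 1028 kJ/min = 17.133 kW
Heat supplied = 17.133 kJ/s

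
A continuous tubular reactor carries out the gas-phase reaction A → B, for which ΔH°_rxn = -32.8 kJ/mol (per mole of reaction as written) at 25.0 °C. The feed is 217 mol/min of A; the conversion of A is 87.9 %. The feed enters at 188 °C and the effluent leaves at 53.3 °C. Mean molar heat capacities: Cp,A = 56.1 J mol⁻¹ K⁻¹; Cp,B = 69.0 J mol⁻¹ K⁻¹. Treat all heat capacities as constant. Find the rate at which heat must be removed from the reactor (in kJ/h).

Q_out = 470000 kJ/h

Extent of reaction ξ = 0.879 × 217 = 190.74 mol/min
Reaction term: ξ·ΔH°_rxn = 190.74 × -32.8 = -6256.4 kJ/min
Sensible, feed 188→25 °C: -1984.3 kJ/min
Outlet flows (mol/min): A 26.257, B 190.74
Sensible, products 25→53.3 °C: 414.15 kJ/min
Q = ΔH = -7826.5 kJ/min = -130.44 kW
Heat removed = 469590 kJ/h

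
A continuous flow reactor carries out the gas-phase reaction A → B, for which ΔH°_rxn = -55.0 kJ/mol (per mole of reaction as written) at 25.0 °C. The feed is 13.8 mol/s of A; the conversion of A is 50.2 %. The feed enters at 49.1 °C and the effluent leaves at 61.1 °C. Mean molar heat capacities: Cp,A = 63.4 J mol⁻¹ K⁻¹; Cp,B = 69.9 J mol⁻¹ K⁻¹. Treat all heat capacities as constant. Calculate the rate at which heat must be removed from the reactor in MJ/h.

Q_out = 1330 MJ/h

Extent of reaction ξ = 0.502 × 13.8 = 6.9276 mol/s
Reaction term: ξ·ΔH°_rxn = 6.9276 × -55.0 = -381.02 kJ/s
Sensible, feed 49.1→25 °C: -21.086 kJ/s
Outlet flows (mol/s): A 6.8724, B 6.9276
Sensible, products 25→61.1 °C: 33.21 kJ/s
Q = ΔH = -368.89 kJ/s = -368.89 kW
Heat removed = 1328 MJ/h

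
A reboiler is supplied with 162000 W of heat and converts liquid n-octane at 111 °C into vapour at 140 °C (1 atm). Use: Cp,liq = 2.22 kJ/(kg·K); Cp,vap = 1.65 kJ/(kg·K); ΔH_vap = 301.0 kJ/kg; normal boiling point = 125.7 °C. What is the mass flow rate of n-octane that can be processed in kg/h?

ṁ = 1630 kg/h

Δh = 2.22×(125.7−111) + 301.0 + 1.65×(140−125.7) = 357.23 kJ/kg
Q = 162000 W = 162 kJ/s = 583200 kJ/h
ṁ = Q/Δh = 583200 / 357.23 = 1632.6 kg/h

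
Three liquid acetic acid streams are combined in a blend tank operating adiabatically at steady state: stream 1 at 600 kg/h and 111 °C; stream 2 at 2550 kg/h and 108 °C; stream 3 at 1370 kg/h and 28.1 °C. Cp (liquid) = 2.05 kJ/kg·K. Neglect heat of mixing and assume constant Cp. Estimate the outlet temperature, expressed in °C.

No heat crosses the boundary, so H_out = H_in.
T_out = Σ ṁᵢCp,ᵢTᵢ / Σ ṁᵢCp,ᵢ
      = 780020 / 9266 = 84.181 °C

T_out = 84.2 °C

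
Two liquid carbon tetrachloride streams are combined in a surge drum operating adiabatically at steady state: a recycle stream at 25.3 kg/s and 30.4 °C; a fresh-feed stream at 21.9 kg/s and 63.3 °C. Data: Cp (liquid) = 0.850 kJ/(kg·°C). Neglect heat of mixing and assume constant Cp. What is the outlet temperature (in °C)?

T_out = 45.7 °C

Energy balance with Q = 0: Σ ṁᵢCp,ᵢ(T_out − Tᵢ) = 0
T_out = Σ ṁᵢCp,ᵢTᵢ / Σ ṁᵢCp,ᵢ
      = 1832.1 / 40.12 = 45.665 °C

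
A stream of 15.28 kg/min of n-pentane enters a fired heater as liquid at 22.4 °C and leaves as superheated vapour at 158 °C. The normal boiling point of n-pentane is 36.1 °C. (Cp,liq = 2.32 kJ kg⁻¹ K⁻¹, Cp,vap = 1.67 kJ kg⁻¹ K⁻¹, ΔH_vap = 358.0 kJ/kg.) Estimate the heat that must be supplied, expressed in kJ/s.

Q = 151 kJ/s

liquid 22.4→36.1 °C: 31.784 kJ/kg
vaporisation at 36.1 °C: 358 kJ/kg
vapour 36.1→158 °C: 203.57 kJ/kg
Δh = 31.784 + 358 + 203.57 = 593.36 kJ/kg
Q = ṁ·Δh = 15.28 kg/min × 593.36 kJ/kg = 9066.5 kJ/min
|Q| = 151.11 kW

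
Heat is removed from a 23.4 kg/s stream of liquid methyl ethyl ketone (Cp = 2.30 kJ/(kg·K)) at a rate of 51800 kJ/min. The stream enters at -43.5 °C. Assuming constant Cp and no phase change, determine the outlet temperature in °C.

T_out = -59.5 °C

Q = 51800 kJ/min = 863.33 kJ/s
ΔT = Q/(ṁ·Cp) = 863.33/(23.4×2.30) = 16.041 K
T_out = -43.5 − 16.041 = -59.541 °C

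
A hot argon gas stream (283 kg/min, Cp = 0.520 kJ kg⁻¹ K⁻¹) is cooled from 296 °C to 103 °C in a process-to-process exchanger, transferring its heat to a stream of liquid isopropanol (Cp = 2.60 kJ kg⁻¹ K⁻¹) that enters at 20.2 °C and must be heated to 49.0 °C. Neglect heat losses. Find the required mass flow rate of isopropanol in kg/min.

ṁ_c = 379 kg/min

Heat released by hot stream: Q = 283 × 0.520 × (296 − 103) = 28402 kJ/min
Energy balance on cold side (adiabatic exchanger): Q = ṁ_c·Cp_c·(T_c,out − T_c,in)
ṁ_c = 28402 / [2.60 × (49.0 − 20.2)] = 379.3 kg/min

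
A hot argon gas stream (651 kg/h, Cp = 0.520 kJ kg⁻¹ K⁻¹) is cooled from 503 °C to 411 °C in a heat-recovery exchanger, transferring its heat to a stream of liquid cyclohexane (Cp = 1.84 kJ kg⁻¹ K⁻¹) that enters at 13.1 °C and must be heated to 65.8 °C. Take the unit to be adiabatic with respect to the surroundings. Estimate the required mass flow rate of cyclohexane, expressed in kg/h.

ṁ_c = 321 kg/h

Heat released by hot stream: Q = 651 × 0.520 × (503 − 411) = 31144 kJ/h
Energy balance on cold side (adiabatic exchanger): Q = ṁ_c·Cp_c·(T_c,out − T_c,in)
ṁ_c = 31144 / [1.84 × (65.8 − 13.1)] = 321.18 kg/h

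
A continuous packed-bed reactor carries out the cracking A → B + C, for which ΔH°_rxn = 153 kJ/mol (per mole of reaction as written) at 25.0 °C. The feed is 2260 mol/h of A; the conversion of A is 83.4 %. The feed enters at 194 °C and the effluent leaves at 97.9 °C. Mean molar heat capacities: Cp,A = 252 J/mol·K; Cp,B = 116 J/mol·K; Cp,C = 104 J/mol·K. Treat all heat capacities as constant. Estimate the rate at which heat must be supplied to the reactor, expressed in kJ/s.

Extent of reaction ξ = 0.834 × 2260 = 1884.8 mol/h
Reaction term: ξ·ΔH°_rxn = 1884.8 × 153 = 288380 kJ/h
Sensible, feed 194→25 °C: -96249 kJ/h
Outlet flows (mol/h): A 375.16, B 1884.8, C 1884.8
Sensible, products 25→97.9 °C: 37121 kJ/h
Q = ΔH = 229250 kJ/h = 63.681 kW
Heat supplied = 63.681 kJ/s

Q_in = 63.7 kJ/s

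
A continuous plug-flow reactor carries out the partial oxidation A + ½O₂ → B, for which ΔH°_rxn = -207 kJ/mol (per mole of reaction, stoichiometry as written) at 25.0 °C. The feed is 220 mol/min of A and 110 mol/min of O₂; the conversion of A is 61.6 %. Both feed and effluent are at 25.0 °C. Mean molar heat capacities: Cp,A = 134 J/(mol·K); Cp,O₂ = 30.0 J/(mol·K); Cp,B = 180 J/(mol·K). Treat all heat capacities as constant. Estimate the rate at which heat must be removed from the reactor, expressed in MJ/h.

Q_out = 1680 MJ/h

Extent of reaction ξ = 0.616 × 220 = 135.52 mol/min
Reaction term: ξ·ΔH°_rxn = 135.52 × -207 = -28053 kJ/min
Q = ΔH = -28053 kJ/min = -467.54 kW
Heat removed = 1683.2 MJ/h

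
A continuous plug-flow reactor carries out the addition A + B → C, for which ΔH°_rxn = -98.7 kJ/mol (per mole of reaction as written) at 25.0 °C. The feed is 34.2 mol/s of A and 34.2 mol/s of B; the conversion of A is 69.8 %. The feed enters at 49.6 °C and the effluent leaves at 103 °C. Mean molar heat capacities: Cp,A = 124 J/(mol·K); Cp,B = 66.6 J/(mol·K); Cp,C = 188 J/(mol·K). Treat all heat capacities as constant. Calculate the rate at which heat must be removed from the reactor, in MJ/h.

Q_out = 7250 MJ/h

Extent of reaction ξ = 0.698 × 34.2 = 23.872 mol/s
Reaction term: ξ·ΔH°_rxn = 23.872 × -98.7 = -2356.1 kJ/s
Sensible, feed 49.6→25 °C: -160.36 kJ/s
Outlet flows (mol/s): A 10.328, B 10.328, C 23.872
Sensible, products 25→103 °C: 503.6 kJ/s
Q = ΔH = -2012.9 kJ/s = -2012.9 kW
Heat removed = 7246.4 MJ/h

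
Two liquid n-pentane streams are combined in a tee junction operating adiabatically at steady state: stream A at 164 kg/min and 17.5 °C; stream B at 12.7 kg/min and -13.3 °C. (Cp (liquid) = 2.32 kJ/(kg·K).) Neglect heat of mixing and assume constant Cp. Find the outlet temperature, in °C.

T_out = 15.3 °C

Adiabatic, steady state ⇒ Σ ṁᵢCp,ᵢ(T_out − Tᵢ) = 0
T_out = Σ ṁᵢCp,ᵢTᵢ / Σ ṁᵢCp,ᵢ
      = 6266.5 / 409.94 = 15.286 °C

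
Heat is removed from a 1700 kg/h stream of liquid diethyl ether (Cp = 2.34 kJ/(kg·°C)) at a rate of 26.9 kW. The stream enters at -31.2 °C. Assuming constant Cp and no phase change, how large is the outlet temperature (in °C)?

Q = 26.9 kW = 96840 kJ/h
ΔT = Q/(ṁ·Cp) = 96840/(1700×2.34) = 24.344 K
T_out = -31.2 − 24.344 = -55.544 °C

T_out = -55.5 °C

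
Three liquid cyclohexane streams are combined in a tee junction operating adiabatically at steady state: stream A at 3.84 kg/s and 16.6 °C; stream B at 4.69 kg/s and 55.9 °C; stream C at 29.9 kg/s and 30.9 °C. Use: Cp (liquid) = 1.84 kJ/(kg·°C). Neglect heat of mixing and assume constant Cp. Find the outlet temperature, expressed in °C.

Adiabatic, steady state ⇒ Σ ṁᵢCp,ᵢ(T_out − Tᵢ) = 0
T_out = Σ ṁᵢCp,ᵢTᵢ / Σ ṁᵢCp,ᵢ
      = 2299.7 / 70.711 = 32.522 °C

T_out = 32.5 °C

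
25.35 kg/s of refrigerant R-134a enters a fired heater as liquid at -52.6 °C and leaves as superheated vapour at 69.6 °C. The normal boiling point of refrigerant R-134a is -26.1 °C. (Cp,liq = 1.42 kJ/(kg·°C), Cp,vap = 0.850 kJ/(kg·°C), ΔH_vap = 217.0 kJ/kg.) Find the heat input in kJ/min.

liquid -52.6→-26.1 °C: 37.63 kJ/kg
vaporisation at -26.1 °C: 217 kJ/kg
vapour -26.1→69.6 °C: 81.345 kJ/kg
Δh = 37.63 + 217 + 81.345 = 335.97 kJ/kg
Q = ṁ·Δh = 25.35 kg/s × 335.97 kJ/kg = 8517 kJ/s
|Q| = 8517 kW = 511020 kJ/min

Q = 511000 kJ/min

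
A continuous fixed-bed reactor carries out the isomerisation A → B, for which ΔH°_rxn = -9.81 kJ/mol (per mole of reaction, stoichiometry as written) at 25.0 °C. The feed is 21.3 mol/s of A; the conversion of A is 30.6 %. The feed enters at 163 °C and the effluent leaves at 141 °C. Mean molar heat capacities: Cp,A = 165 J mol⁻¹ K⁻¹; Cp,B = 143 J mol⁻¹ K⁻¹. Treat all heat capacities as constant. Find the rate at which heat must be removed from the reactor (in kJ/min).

Extent of reaction ξ = 0.306 × 21.3 = 6.5178 mol/s
Reaction term: ξ·ΔH°_rxn = 6.5178 × -9.81 = -63.94 kJ/s
Sensible, feed 163→25 °C: -485 kJ/s
Outlet flows (mol/s): A 14.782, B 6.5178
Sensible, products 25→141 °C: 391.05 kJ/s
Q = ΔH = -157.89 kJ/s = -157.89 kW
Heat removed = 9473.5 kJ/min

Q_out = 9470 kJ/min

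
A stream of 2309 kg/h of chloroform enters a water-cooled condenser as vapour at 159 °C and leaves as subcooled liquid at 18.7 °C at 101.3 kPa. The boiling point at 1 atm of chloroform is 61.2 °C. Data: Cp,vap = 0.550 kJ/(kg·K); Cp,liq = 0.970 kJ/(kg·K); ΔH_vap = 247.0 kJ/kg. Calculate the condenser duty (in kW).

vapour 159→61.2 °C: -53.79 kJ/kg
condensation at 61.2 °C: -247 kJ/kg
liquid 61.2→18.7 °C: -41.225 kJ/kg
Δh = -53.79 + -247 + -41.225 = -342.01 kJ/kg
Q = ṁ·Δh = 2309 kg/h × -342.01 kJ/kg = -789710 kJ/h
|Q| = 219.36 kW

Q_c = 219 kW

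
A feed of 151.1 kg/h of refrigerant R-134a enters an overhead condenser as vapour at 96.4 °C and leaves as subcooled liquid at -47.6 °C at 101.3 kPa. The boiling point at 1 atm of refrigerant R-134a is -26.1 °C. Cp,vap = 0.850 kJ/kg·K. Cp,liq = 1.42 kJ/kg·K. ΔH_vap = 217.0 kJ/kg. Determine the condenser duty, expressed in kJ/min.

vapour 96.4→-26.1 °C: -104.12 kJ/kg
condensation at -26.1 °C: -217 kJ/kg
liquid -26.1→-47.6 °C: -30.53 kJ/kg
Δh = -104.12 + -217 + -30.53 = -351.65 kJ/kg
Q = ṁ·Δh = 151.1 kg/h × -351.65 kJ/kg = -53135 kJ/h
|Q| = 14.76 kW = 885.58 kJ/min

Q_c = 886 kJ/min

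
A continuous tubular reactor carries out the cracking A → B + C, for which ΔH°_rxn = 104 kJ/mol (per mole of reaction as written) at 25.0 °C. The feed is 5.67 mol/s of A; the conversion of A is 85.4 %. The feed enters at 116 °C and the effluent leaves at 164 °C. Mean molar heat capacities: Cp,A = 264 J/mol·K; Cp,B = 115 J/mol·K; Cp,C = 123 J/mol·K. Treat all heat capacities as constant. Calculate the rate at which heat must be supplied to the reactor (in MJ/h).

Q_in = 2010 MJ/h

Extent of reaction ξ = 0.854 × 5.67 = 4.8422 mol/s
Reaction term: ξ·ΔH°_rxn = 4.8422 × 104 = 503.59 kJ/s
Sensible, feed 116→25 °C: -136.22 kJ/s
Outlet flows (mol/s): A 0.82782, B 4.8422, C 4.8422
Sensible, products 25→164 °C: 190.57 kJ/s
Q = ΔH = 557.94 kJ/s = 557.94 kW
Heat supplied = 2008.6 MJ/h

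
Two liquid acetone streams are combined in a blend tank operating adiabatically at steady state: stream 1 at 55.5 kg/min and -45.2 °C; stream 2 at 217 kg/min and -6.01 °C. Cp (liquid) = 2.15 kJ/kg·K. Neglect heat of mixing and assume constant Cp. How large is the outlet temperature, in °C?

Adiabatic, steady state ⇒ Σ ṁᵢCp,ᵢ(T_out − Tᵢ) = 0
T_out = Σ ṁᵢCp,ᵢTᵢ / Σ ṁᵢCp,ᵢ
      = -8197.5 / 585.88 = -13.992 °C

T_out = -14.0 °C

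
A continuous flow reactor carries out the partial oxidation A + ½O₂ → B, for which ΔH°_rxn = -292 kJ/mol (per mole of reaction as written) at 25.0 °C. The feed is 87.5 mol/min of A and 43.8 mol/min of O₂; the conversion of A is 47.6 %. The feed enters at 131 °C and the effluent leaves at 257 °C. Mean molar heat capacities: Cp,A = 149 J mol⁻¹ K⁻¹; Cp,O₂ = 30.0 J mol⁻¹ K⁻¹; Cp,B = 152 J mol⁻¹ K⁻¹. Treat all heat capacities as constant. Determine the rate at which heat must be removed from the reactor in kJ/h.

Extent of reaction ξ = 0.476 × 87.5 = 41.65 mol/min
Reaction term: ξ·ΔH°_rxn = 41.65 × -292 = -12162 kJ/min
Sensible, feed 131→25 °C: -1521.3 kJ/min
Outlet flows (mol/min): A 45.85, O₂ 22.975, B 41.65
Sensible, products 25→257 °C: 3213.6 kJ/min
Q = ΔH = -10469 kJ/min = -174.49 kW
Heat removed = 628170 kJ/h

Q_out = 628000 kJ/h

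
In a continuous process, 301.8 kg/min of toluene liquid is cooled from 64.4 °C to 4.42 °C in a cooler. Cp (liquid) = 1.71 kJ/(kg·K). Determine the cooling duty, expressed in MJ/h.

Q = ṁ·Cp·ΔT = 301.8 × 1.71 × (4.42 − 64.4) = -30954 kJ/min
Converting: 30954 / 60 s = 515.91 kW
Cooling duty = 1857.3 MJ/h

Q_c = 1860 MJ/h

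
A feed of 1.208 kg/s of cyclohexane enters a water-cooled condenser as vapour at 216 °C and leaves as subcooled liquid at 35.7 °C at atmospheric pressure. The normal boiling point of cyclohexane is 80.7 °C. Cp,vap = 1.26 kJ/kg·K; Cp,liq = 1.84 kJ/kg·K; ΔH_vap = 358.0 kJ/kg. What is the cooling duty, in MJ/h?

Q_c = 2660 MJ/h

vapour 216→80.7 °C: -170.48 kJ/kg
condensation at 80.7 °C: -358 kJ/kg
liquid 80.7→35.7 °C: -82.8 kJ/kg
Δh = -170.48 + -358 + -82.8 = -611.28 kJ/kg
Q = ṁ·Δh = 1.208 kg/s × -611.28 kJ/kg = -738.42 kJ/s
|Q| = 738.42 kW = 2658.3 MJ/h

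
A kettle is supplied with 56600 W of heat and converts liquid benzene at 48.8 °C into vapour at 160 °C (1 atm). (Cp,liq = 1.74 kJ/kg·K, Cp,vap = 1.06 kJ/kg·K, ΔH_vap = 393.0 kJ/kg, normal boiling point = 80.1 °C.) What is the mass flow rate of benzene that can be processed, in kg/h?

ṁ = 383 kg/h

Δh = 1.74×(80.1−48.8) + 393.0 + 1.06×(160−80.1) = 532.16 kJ/kg
Q = 56600 W = 56.6 kJ/s = 203760 kJ/h
ṁ = Q/Δh = 203760 / 532.16 = 382.9 kg/h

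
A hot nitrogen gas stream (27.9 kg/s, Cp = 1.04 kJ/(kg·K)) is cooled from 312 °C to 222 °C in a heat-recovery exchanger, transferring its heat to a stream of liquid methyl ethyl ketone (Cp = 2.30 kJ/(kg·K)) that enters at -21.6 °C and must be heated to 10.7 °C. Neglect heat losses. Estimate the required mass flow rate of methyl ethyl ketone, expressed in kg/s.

ṁ_c = 35.2 kg/s

Heat released by hot stream: Q = 27.9 × 1.04 × (312 − 222) = 2611.4 kJ/s
Energy balance on cold side (adiabatic exchanger): Q = ṁ_c·Cp_c·(T_c,out − T_c,in)
ṁ_c = 2611.4 / [2.30 × (10.7 − -21.6)] = 35.152 kg/s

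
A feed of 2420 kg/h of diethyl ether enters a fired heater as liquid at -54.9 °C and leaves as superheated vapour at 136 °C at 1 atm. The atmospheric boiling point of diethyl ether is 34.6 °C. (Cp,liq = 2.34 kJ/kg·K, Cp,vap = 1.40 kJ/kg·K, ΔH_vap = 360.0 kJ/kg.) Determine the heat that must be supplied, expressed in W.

liquid -54.9→34.6 °C: 209.43 kJ/kg
vaporisation at 34.6 °C: 360 kJ/kg
vapour 34.6→136 °C: 141.96 kJ/kg
Δh = 209.43 + 360 + 141.96 = 711.39 kJ/kg
Q = ṁ·Δh = 2420 kg/h × 711.39 kJ/kg = 1.7216e+06 kJ/h
|Q| = 478.21 kW = 478210 W

Q = 478000 W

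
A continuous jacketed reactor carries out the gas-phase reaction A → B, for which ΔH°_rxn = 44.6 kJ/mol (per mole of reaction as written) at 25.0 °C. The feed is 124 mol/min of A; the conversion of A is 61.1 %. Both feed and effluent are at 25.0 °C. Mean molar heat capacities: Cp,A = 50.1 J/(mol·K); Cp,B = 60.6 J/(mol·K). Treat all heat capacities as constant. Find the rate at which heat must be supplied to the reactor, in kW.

Q_in = 56.3 kW

Extent of reaction ξ = 0.611 × 124 = 75.764 mol/min
Reaction term: ξ·ΔH°_rxn = 75.764 × 44.6 = 3379.1 kJ/min
Q = ΔH = 3379.1 kJ/min = 56.318 kW
Heat supplied = 56.318 kW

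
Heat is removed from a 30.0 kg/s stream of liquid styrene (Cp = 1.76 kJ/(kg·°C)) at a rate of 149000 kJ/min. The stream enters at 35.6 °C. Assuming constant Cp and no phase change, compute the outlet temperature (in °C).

Q = 149000 kJ/min = 2483.3 kJ/s
ΔT = Q/(ṁ·Cp) = 2483.3/(30.0×1.76) = 47.033 K
T_out = 35.6 − 47.033 = -11.433 °C

T_out = -11.4 °C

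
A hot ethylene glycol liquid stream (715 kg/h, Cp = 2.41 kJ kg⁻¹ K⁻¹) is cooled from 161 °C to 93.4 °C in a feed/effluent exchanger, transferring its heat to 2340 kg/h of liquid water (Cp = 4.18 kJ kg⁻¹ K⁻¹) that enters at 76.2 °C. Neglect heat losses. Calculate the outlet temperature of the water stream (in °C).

T_c,out = 88.1 °C

Heat released by hot stream: Q = 715 × 2.41 × (161 − 93.4) = 116480 kJ/h
Energy balance on cold side (adiabatic exchanger): Q = ṁ_c·Cp_c·(T_c,out − T_c,in)
T_c,out = 76.2 + 116480/(2340 × 4.18) = 88.109 °C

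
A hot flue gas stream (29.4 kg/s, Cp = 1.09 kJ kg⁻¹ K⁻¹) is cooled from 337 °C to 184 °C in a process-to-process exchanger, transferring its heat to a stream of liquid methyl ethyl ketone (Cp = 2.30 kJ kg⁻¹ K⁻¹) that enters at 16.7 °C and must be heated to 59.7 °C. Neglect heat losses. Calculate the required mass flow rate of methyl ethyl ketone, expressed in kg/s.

ṁ_c = 49.6 kg/s

Heat released by hot stream: Q = 29.4 × 1.09 × (337 − 184) = 4903 kJ/s
Energy balance on cold side (adiabatic exchanger): Q = ṁ_c·Cp_c·(T_c,out − T_c,in)
ṁ_c = 4903 / [2.30 × (59.7 − 16.7)] = 49.576 kg/s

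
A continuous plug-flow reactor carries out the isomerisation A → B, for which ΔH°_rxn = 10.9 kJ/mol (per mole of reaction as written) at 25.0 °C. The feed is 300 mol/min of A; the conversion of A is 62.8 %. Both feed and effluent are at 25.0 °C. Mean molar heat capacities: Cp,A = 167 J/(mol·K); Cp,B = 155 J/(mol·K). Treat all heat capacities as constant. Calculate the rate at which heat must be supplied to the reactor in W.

Extent of reaction ξ = 0.628 × 300 = 188.4 mol/min
Reaction term: ξ·ΔH°_rxn = 188.4 × 10.9 = 2053.6 kJ/min
Q = ΔH = 2053.6 kJ/min = 34.226 kW
Heat supplied = 34226 W

Q_in = 34200 W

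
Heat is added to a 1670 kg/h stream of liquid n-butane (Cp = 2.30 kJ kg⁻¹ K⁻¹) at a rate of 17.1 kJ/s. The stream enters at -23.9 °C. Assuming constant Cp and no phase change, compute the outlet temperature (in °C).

Q = 17.1 kJ/s = 61560 kJ/h
ΔT = Q/(ṁ·Cp) = 61560/(1670×2.30) = 16.027 K
T_out = -23.9 + 16.027 = -7.8729 °C

T_out = -7.87 °C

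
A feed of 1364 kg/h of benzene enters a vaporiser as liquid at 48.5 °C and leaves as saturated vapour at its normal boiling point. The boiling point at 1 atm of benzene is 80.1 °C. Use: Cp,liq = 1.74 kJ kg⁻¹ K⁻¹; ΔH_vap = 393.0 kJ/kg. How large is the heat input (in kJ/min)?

liquid 48.5→80.1 °C: 54.984 kJ/kg
vaporisation at 80.1 °C: 393 kJ/kg
Δh = 54.984 + 393 = 447.98 kJ/kg
Q = ṁ·Δh = 1364 kg/h × 447.98 kJ/kg = 611050 kJ/h
|Q| = 169.74 kW = 10184 kJ/min

Q = 10200 kJ/min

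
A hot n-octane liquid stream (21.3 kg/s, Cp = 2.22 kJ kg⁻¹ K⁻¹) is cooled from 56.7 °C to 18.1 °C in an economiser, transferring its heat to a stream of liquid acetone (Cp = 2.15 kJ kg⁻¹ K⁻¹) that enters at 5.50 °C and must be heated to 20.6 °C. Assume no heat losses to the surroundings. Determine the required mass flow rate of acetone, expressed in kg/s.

ṁ_c = 56.2 kg/s

Heat released by hot stream: Q = 21.3 × 2.22 × (56.7 − 18.1) = 1825.2 kJ/s
Energy balance on cold side (adiabatic exchanger): Q = ṁ_c·Cp_c·(T_c,out − T_c,in)
ṁ_c = 1825.2 / [2.15 × (20.6 − 5.50)] = 56.222 kg/s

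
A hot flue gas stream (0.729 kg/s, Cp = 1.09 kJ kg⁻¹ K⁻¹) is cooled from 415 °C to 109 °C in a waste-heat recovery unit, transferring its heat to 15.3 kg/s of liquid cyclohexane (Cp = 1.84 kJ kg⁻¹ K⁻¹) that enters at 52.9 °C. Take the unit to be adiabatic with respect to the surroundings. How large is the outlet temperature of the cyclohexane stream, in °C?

Heat released by hot stream: Q = 0.729 × 1.09 × (415 − 109) = 243.15 kJ/s
Energy balance on cold side (adiabatic exchanger): Q = ṁ_c·Cp_c·(T_c,out − T_c,in)
T_c,out = 52.9 + 243.15/(15.3 × 1.84) = 61.537 °C

T_c,out = 61.5 °C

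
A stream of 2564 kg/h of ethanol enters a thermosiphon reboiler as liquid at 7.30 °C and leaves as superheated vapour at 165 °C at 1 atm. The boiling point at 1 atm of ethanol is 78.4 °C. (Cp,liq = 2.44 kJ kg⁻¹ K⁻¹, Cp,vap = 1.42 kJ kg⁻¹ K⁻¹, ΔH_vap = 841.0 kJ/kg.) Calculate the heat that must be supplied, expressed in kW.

liquid 7.30→78.4 °C: 173.48 kJ/kg
vaporisation at 78.4 °C: 841 kJ/kg
vapour 78.4→165 °C: 122.97 kJ/kg
Δh = 173.48 + 841 + 122.97 = 1137.5 kJ/kg
Q = ṁ·Δh = 2564 kg/h × 1137.5 kJ/kg = 2.9164e+06 kJ/h
|Q| = 810.12 kW

Q = 810 kW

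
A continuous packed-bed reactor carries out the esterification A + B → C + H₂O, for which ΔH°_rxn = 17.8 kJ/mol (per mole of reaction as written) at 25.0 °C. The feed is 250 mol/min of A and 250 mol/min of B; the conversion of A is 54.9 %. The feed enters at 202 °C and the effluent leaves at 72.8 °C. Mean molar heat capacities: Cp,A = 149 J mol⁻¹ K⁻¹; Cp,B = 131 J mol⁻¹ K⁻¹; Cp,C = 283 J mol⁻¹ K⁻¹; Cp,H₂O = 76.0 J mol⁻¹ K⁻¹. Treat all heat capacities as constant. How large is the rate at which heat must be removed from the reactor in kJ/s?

Extent of reaction ξ = 0.549 × 250 = 137.25 mol/min
Reaction term: ξ·ΔH°_rxn = 137.25 × 17.8 = 2443.1 kJ/min
Sensible, feed 202→25 °C: -12390 kJ/min
Outlet flows (mol/min): A 112.75, B 112.75, C 137.25, H₂O 137.25
Sensible, products 25→72.8 °C: 3864.3 kJ/min
Q = ΔH = -6082.7 kJ/min = -101.38 kW
Heat removed = 101.38 kJ/s

Q_out = 101 kJ/s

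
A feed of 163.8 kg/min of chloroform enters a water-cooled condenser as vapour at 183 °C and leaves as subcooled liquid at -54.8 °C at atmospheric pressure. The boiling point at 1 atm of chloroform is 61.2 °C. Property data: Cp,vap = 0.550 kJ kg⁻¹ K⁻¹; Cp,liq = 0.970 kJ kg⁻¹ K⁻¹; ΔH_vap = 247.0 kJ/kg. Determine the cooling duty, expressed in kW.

vapour 183→61.2 °C: -66.99 kJ/kg
condensation at 61.2 °C: -247 kJ/kg
liquid 61.2→-54.8 °C: -112.52 kJ/kg
Δh = -66.99 + -247 + -112.52 = -426.51 kJ/kg
Q = ṁ·Δh = 163.8 kg/min × -426.51 kJ/kg = -69862 kJ/min
|Q| = 1164.4 kW

Q_c = 1160 kW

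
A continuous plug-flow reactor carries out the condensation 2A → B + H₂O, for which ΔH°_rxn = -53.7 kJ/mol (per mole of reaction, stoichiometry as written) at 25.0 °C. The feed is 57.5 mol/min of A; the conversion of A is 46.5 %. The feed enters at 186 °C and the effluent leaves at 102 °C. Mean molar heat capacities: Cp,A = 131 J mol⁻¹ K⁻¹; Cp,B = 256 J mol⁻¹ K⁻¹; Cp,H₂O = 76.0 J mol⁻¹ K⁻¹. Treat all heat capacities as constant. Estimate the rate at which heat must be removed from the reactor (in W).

Extent of reaction ξ = 0.465 × 57.5 / 2 = 13.369 mol/min
Reaction term: ξ·ΔH°_rxn = 13.369 × -53.7 = -717.9 kJ/min
Sensible, feed 186→25 °C: -1212.7 kJ/min
Outlet flows (mol/min): A 30.762, B 13.369, H₂O 13.369
Sensible, products 25→102 °C: 652.06 kJ/min
Q = ΔH = -1278.6 kJ/min = -21.31 kW
Heat removed = 21310 W

Q_out = 21300 W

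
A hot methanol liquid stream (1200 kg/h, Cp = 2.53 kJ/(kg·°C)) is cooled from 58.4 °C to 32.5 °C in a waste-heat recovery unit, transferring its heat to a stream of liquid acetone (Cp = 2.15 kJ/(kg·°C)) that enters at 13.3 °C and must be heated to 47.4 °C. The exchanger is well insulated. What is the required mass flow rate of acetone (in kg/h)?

Heat released by hot stream: Q = 1200 × 2.53 × (58.4 − 32.5) = 78632 kJ/h
Energy balance on cold side (adiabatic exchanger): Q = ṁ_c·Cp_c·(T_c,out − T_c,in)
ṁ_c = 78632 / [2.15 × (47.4 − 13.3)] = 1072.5 kg/h

ṁ_c = 1070 kg/h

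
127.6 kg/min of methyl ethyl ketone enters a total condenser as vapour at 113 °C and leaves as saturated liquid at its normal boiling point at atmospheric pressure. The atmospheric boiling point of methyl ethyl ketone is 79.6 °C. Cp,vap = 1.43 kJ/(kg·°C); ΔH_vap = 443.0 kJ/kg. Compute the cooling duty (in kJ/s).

vapour 113→79.6 °C: -47.762 kJ/kg
condensation at 79.6 °C: -443 kJ/kg
Δh = -47.762 + -443 = -490.76 kJ/kg
Q = ṁ·Δh = 127.6 kg/min × -490.76 kJ/kg = -62621 kJ/min
|Q| = 1043.7 kW

Q_c = 1040 kJ/s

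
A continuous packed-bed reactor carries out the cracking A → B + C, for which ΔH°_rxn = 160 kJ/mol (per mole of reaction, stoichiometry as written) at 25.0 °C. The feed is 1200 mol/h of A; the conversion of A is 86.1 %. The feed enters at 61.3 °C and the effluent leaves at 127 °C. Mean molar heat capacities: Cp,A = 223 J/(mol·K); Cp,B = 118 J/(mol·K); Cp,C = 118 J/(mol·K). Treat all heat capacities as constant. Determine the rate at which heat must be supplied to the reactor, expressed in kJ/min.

Q_in = 3070 kJ/min

Extent of reaction ξ = 0.861 × 1200 = 1033.2 mol/h
Reaction term: ξ·ΔH°_rxn = 1033.2 × 160 = 165310 kJ/h
Sensible, feed 61.3→25 °C: -9713.9 kJ/h
Outlet flows (mol/h): A 166.8, B 1033.2, C 1033.2
Sensible, products 25→127 °C: 28665 kJ/h
Q = ΔH = 184260 kJ/h = 51.184 kW
Heat supplied = 3071.1 kJ/min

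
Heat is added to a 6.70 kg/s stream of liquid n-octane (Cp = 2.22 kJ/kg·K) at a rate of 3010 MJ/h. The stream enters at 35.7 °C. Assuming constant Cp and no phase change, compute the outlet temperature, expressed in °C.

Q = 3010 MJ/h = 836.11 kJ/s
ΔT = Q/(ṁ·Cp) = 836.11/(6.70×2.22) = 56.213 K
T_out = 35.7 + 56.213 = 91.913 °C

T_out = 91.9 °C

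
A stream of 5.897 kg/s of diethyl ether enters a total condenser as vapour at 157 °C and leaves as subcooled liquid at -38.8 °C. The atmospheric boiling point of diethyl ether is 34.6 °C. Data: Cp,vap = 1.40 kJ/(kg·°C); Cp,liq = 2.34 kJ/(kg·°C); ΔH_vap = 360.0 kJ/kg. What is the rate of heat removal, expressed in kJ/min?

vapour 157→34.6 °C: -171.36 kJ/kg
condensation at 34.6 °C: -360 kJ/kg
liquid 34.6→-38.8 °C: -171.76 kJ/kg
Δh = -171.36 + -360 + -171.76 = -703.12 kJ/kg
Q = ṁ·Δh = 5.897 kg/s × -703.12 kJ/kg = -4146.3 kJ/s
|Q| = 4146.3 kW = 248780 kJ/min

Q_c = 249000 kJ/min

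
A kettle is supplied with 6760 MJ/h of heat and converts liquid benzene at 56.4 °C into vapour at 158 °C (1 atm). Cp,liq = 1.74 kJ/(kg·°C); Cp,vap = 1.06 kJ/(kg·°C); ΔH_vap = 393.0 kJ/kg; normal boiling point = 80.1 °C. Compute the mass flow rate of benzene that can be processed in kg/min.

Δh = 1.74×(80.1−56.4) + 393.0 + 1.06×(158−80.1) = 516.81 kJ/kg
Q = 6760 MJ/h = 1877.8 kJ/s = 112670 kJ/min
ṁ = Q/Δh = 112670 / 516.81 = 218 kg/min

ṁ = 218 kg/min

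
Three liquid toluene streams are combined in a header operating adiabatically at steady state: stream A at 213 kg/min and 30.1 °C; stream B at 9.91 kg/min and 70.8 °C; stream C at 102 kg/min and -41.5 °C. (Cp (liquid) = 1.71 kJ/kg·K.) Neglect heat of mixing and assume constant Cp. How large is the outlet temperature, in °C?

T_out = 8.86 °C

No heat crosses the boundary, so H_out = H_in.
Σ ṁᵢCp,ᵢTᵢ = 213×1.71×30.1 + 9.91×1.71×70.8 + 102×1.71×-41.5 = 4924.7
Σ ṁᵢCp,ᵢ = 213×1.71 + 9.91×1.71 + 102×1.71 = 555.6
T_out = 4924.7 / 555.6 = 8.8638 °C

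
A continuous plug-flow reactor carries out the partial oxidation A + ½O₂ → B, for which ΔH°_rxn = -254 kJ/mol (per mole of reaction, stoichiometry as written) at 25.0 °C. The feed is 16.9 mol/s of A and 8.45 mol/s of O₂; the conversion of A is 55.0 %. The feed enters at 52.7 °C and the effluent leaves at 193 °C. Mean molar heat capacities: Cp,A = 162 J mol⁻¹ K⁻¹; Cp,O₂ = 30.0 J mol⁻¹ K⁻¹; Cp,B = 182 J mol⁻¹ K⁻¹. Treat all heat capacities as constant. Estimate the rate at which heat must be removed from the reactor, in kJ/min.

Q_out = 116000 kJ/min

Extent of reaction ξ = 0.550 × 16.9 = 9.295 mol/s
Reaction term: ξ·ΔH°_rxn = 9.295 × -254 = -2360.9 kJ/s
Sensible, feed 52.7→25 °C: -82.859 kJ/s
Outlet flows (mol/s): A 7.605, O₂ 3.8025, B 9.295
Sensible, products 25→193 °C: 510.35 kJ/s
Q = ΔH = -1933.4 kJ/s = -1933.4 kW
Heat removed = 116010 kJ/min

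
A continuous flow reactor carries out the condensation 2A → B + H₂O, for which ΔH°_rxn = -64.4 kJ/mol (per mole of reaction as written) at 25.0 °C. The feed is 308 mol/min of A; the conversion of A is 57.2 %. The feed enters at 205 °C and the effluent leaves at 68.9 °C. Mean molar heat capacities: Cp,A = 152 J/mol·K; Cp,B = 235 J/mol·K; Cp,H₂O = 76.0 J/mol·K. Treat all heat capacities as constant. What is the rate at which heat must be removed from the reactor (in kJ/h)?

Q_out = 721000 kJ/h

Extent of reaction ξ = 0.572 × 308 / 2 = 88.088 mol/min
Reaction term: ξ·ΔH°_rxn = 88.088 × -64.4 = -5672.9 kJ/min
Sensible, feed 205→25 °C: -8426.9 kJ/min
Outlet flows (mol/min): A 131.82, B 88.088, H₂O 88.088
Sensible, products 25→68.9 °C: 2082.3 kJ/min
Q = ΔH = -12017 kJ/min = -200.29 kW
Heat removed = 721050 kJ/h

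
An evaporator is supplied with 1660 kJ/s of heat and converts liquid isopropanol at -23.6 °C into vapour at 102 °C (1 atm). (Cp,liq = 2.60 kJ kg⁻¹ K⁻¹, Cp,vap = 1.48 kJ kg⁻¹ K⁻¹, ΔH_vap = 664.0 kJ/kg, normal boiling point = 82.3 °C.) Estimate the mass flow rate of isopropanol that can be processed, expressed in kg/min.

Δh = 2.60×(82.3−-23.6) + 664.0 + 1.48×(102−82.3) = 968.5 kJ/kg
Q = 1660 kJ/s = 1660 kJ/s = 99600 kJ/min
ṁ = Q/Δh = 99600 / 968.5 = 102.84 kg/min

ṁ = 103 kg/min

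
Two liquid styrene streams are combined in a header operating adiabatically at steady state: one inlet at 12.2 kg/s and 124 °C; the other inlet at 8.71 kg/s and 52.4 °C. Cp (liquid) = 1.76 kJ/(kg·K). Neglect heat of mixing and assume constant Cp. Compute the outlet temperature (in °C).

T_out = 94.2 °C

Energy balance with Q = 0: Σ ṁᵢCp,ᵢ(T_out − Tᵢ) = 0
Σ ṁᵢCp,ᵢTᵢ = 12.2×1.76×124 + 8.71×1.76×52.4 = 3465.8
Σ ṁᵢCp,ᵢ = 12.2×1.76 + 8.71×1.76 = 36.802
T_out = 3465.8 / 36.802 = 94.175 °C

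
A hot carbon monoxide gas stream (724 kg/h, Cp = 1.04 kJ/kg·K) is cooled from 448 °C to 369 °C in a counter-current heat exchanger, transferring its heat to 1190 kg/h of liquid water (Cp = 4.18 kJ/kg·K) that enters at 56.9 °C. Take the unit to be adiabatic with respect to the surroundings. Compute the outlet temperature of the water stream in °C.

Heat released by hot stream: Q = 724 × 1.04 × (448 − 369) = 59484 kJ/h
Energy balance on cold side (adiabatic exchanger): Q = ṁ_c·Cp_c·(T_c,out − T_c,in)
T_c,out = 56.9 + 59484/(1190 × 4.18) = 68.858 °C

T_c,out = 68.9 °C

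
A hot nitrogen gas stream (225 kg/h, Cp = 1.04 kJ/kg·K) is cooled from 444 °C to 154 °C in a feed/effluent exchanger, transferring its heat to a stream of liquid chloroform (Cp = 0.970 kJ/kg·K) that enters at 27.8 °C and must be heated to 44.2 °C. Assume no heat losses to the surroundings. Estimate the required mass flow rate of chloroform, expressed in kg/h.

Heat released by hot stream: Q = 225 × 1.04 × (444 − 154) = 67860 kJ/h
Energy balance on cold side (adiabatic exchanger): Q = ṁ_c·Cp_c·(T_c,out − T_c,in)
ṁ_c = 67860 / [0.970 × (44.2 − 27.8)] = 4265.8 kg/h

ṁ_c = 4270 kg/h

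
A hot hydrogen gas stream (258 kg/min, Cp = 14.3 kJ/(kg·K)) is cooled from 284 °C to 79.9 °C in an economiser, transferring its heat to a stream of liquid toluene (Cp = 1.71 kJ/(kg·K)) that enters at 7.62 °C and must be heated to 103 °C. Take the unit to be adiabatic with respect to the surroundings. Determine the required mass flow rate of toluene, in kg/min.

ṁ_c = 4620 kg/min

Heat released by hot stream: Q = 258 × 14.3 × (284 − 79.9) = 753010 kJ/min
Energy balance on cold side (adiabatic exchanger): Q = ṁ_c·Cp_c·(T_c,out − T_c,in)
ṁ_c = 753010 / [1.71 × (103 − 7.62)] = 4616.8 kg/min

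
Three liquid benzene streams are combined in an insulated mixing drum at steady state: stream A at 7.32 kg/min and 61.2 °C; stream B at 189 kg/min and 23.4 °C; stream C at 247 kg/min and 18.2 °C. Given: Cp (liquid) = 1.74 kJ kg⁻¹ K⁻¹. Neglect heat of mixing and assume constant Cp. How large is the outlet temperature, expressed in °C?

Adiabatic, steady state ⇒ Σ ṁᵢCp,ᵢ(T_out − Tᵢ) = 0
T_out = Σ ṁᵢCp,ᵢTᵢ / Σ ṁᵢCp,ᵢ
      = 16297 / 771.38 = 21.127 °C

T_out = 21.1 °C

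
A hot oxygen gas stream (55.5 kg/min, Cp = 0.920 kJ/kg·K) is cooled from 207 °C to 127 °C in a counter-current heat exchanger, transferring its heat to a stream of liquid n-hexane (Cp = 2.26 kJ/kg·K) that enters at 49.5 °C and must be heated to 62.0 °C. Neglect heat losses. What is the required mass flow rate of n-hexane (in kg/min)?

ṁ_c = 145 kg/min

Heat released by hot stream: Q = 55.5 × 0.920 × (207 − 127) = 4084.8 kJ/min
Energy balance on cold side (adiabatic exchanger): Q = ṁ_c·Cp_c·(T_c,out − T_c,in)
ṁ_c = 4084.8 / [2.26 × (62.0 − 49.5)] = 144.59 kg/min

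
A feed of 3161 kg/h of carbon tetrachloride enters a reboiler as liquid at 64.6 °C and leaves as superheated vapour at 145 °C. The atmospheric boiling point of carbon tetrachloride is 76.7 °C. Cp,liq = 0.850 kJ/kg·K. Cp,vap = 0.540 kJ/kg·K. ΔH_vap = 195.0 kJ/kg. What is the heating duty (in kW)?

Q = 213 kW

liquid 64.6→76.7 °C: 10.285 kJ/kg
vaporisation at 76.7 °C: 195 kJ/kg
vapour 76.7→145 °C: 36.882 kJ/kg
Δh = 10.285 + 195 + 36.882 = 242.17 kJ/kg
Q = ṁ·Δh = 3161 kg/h × 242.17 kJ/kg = 765490 kJ/h
|Q| = 212.64 kW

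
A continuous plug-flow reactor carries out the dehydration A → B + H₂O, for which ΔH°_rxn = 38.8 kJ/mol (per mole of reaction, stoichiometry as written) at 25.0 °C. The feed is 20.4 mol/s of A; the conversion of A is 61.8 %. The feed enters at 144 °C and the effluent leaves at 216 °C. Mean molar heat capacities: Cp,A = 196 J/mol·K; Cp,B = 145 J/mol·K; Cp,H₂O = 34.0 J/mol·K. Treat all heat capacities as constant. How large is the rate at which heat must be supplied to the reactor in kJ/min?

Extent of reaction ξ = 0.618 × 20.4 = 12.607 mol/s
Reaction term: ξ·ΔH°_rxn = 12.607 × 38.8 = 489.16 kJ/s
Sensible, feed 144→25 °C: -475.81 kJ/s
Outlet flows (mol/s): A 7.7928, B 12.607, H₂O 12.607
Sensible, products 25→216 °C: 722.76 kJ/s
Q = ΔH = 736.11 kJ/s = 736.11 kW
Heat supplied = 44167 kJ/min

Q_in = 44200 kJ/min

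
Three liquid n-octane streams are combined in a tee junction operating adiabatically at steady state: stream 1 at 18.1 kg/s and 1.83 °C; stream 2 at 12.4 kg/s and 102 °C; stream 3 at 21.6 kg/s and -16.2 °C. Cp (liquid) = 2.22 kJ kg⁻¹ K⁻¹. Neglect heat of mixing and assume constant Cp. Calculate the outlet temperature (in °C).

T_out = 18.2 °C

No heat crosses the boundary, so H_out = H_in.
T_out = Σ ṁᵢCp,ᵢTᵢ / Σ ṁᵢCp,ᵢ
      = 2104.6 / 115.66 = 18.196 °C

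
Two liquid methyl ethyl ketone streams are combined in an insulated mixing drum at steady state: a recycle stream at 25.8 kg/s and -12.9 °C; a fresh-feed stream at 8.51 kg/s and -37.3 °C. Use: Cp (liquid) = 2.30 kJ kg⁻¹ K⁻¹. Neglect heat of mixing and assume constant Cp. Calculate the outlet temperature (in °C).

Adiabatic, steady state ⇒ Σ ṁᵢCp,ᵢ(T_out − Tᵢ) = 0
T_out = Σ ṁᵢCp,ᵢTᵢ / Σ ṁᵢCp,ᵢ
      = -1495.6 / 78.913 = -18.952 °C

T_out = -19.0 °C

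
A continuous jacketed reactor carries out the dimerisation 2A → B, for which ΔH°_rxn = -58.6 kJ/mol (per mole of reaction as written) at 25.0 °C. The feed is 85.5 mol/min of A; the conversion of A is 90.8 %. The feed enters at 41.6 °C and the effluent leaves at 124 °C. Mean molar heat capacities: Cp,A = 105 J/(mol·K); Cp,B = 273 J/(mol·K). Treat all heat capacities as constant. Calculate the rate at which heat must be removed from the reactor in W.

Extent of reaction ξ = 0.908 × 85.5 / 2 = 38.817 mol/min
Reaction term: ξ·ΔH°_rxn = 38.817 × -58.6 = -2274.7 kJ/min
Sensible, feed 41.6→25 °C: -149.03 kJ/min
Outlet flows (mol/min): A 7.866, B 38.817
Sensible, products 25→124 °C: 1130.9 kJ/min
Q = ΔH = -1292.8 kJ/min = -21.547 kW
Heat removed = 21547 W

Q_out = 21500 W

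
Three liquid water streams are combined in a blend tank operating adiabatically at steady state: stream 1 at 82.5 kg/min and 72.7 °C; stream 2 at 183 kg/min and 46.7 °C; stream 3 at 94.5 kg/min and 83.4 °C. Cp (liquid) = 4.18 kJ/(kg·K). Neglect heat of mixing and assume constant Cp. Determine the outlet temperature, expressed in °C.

T_out = 62.3 °C

No heat crosses the boundary, so H_out = H_in.
T_out = Σ ṁᵢCp,ᵢTᵢ / Σ ṁᵢCp,ᵢ
      = 93737 / 1504.8 = 62.292 °C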